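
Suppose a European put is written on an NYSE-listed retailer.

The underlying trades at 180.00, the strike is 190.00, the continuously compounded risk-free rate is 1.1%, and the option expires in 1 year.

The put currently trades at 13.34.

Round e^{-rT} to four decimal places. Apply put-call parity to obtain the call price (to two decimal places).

e^(−rT) = e^(−0.011·1) = 0.9891
Put-call parity: C − P = S − K·e^(−rT) = 180 − 190·0.9891 = 180 − 187.9290 = -7.9290
C = P + (C − P) = 13.34 + (-7.9290) = 5.4110

5.41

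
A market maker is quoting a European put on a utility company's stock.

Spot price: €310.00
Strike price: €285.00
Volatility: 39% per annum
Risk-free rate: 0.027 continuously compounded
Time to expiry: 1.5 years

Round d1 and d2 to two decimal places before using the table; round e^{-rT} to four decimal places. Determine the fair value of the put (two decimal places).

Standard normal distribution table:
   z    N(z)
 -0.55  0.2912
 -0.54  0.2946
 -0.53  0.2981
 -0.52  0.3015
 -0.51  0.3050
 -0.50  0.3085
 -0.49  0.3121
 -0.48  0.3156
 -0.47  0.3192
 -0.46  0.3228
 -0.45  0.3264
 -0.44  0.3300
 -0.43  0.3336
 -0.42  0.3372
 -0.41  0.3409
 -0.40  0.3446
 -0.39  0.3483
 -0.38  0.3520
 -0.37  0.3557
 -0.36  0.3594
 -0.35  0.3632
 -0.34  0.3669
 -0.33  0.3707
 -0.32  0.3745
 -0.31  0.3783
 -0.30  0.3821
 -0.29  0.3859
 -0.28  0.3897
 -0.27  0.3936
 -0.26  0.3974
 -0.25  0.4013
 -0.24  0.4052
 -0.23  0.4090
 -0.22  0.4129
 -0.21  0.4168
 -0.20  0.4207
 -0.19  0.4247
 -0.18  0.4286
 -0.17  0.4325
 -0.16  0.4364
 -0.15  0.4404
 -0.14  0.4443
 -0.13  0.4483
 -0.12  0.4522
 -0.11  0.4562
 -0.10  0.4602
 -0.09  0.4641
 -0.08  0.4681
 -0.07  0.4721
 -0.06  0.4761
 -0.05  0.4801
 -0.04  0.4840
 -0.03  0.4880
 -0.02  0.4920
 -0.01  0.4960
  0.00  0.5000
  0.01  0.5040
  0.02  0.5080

€39.02

σ√T = 0.39 × 1.2247 = 0.4777
d₁ = [ln(310/285) + (0.027 + ½·0.39²)·1.5] / (σ√T) = (0.0841 + 0.1546) / 0.4777 = 0.4997 → 0.50
d₂ = 0.4997 − 0.4777 = 0.0220 → 0.02
exp(−rT) = exp(−0.027·1.5) = 0.9603
P = 285·0.9603·N(-0.02) − 310·N(-0.50) = 285·0.9603·0.4920 − 310·0.3085 = 134.6533 − 95.6350 = 39.0183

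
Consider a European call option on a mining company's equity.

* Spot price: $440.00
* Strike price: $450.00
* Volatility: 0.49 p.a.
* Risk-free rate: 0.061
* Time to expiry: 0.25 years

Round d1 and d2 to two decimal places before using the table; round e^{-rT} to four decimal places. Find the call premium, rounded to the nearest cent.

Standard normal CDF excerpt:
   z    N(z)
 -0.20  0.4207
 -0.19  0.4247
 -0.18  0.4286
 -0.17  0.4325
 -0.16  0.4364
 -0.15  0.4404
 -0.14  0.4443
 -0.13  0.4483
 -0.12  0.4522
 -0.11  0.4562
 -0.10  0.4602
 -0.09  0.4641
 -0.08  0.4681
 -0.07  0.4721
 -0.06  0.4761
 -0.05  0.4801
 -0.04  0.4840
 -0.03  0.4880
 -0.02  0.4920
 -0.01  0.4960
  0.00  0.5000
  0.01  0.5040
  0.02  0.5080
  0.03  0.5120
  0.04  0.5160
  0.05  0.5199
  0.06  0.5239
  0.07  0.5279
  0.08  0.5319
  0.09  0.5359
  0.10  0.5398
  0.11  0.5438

σ√T = 0.49 × 0.5000 = 0.2450
d₁ = [ln(440/450) + (0.061 + ½·0.49²)·0.25] / (σ√T) = (-0.0225 + 0.0453) / 0.2450 = 0.0930 → 0.09
d₂ = 0.0930 − 0.2450 = -0.1520 → -0.15
exp(−rT) = exp(−0.061·0.25) = 0.9849
N(d₁) = N(0.09) = 0.5359;  N(d₂) = N(-0.15) = 0.4404
C = 440·0.5359 − 450·0.9849·0.4404 = 235.7960 − 195.1875 = 40.6085

$40.61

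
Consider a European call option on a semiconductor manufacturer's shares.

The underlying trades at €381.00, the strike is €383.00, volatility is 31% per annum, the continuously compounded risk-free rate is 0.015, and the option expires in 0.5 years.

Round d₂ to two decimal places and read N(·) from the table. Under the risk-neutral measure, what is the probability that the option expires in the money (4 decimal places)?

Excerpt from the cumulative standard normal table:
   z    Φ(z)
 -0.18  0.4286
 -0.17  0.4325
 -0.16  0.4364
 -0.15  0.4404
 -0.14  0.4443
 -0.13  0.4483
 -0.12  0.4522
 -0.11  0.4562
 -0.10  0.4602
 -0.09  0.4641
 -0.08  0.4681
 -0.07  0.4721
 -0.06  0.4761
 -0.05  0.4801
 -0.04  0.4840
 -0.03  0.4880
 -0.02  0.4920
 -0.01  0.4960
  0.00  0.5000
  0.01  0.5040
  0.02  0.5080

σ√T = 0.31·√0.5 = 0.2192
ln(S/K) + (r + σ²/2)T = ln(381/383) + (0.015 + 0.31²/2)·0.5 = -0.0052 + 0.0315 = 0.0263
d₁ = 0.0263 / 0.2192 = 0.1199 ≈ 0.12
d₂ = d₁ − σ√T = 0.1199 − 0.2192 = -0.0993 ≈ -0.10
Risk-neutral Pr[S_T > K] = N(d₂) = N(-0.10) = 0.4602

0.4602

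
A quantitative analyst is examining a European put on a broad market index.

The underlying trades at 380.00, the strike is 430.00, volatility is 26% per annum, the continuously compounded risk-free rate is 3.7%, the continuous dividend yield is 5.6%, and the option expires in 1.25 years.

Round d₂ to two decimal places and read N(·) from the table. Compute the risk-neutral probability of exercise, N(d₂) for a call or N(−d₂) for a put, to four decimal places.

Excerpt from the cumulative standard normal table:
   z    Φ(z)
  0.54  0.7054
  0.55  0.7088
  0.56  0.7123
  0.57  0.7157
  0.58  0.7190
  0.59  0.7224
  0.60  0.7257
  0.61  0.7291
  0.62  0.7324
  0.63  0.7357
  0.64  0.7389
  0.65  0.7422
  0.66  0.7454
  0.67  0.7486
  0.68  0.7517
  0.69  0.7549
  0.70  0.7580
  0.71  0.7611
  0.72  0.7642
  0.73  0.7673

σ√T = 0.26·√1.25 = 0.2907
d₁ = [ln(380/430) + (0.037 − 0.056 + 0.26²/2)·1.25] / 0.2907 = [-0.1236 + 0.0185] / 0.2907 = -0.3616 ⇒ -0.36
d₂ = d₁ − σ√T = -0.3616 − 0.2907 = -0.6523 ⇒ -0.65
Risk-neutral Pr[S_T < K] = N(−d₂) = N(0.65) = 0.7422

0.7422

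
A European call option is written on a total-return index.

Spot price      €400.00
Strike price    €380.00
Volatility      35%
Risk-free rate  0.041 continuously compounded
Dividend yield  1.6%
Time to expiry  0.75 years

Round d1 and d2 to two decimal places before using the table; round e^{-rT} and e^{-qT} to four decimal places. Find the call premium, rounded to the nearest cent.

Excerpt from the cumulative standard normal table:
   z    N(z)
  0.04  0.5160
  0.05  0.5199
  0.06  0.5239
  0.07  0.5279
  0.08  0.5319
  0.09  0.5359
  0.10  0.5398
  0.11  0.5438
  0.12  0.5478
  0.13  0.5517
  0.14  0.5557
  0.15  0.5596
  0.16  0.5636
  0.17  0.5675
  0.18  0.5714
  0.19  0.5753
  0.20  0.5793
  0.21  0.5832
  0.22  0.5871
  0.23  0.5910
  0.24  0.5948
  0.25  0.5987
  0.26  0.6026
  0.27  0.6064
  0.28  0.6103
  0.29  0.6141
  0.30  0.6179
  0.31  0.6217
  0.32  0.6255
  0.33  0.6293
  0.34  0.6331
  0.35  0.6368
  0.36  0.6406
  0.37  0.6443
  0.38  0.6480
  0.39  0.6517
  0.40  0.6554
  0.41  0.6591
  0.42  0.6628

σ√T = 0.35 × 0.8660 = 0.3031
d₁ = [ln(400/380) + (0.041 − 0.016 + 0.35²/2)·0.75] / 0.3031 = [0.0513 + 0.0647] / 0.3031 = 0.3826 ⇒ 0.38
d₂ = d₁ − σ√T = 0.3826 − 0.3031 = 0.0795 ⇒ 0.08
e^(−qT) = e^(−0.016·0.75) = 0.9881;  e^(−rT) = e^(−0.041·0.75) = 0.9697
N(d₁) = N(0.38) = 0.6480;  N(d₂) = N(0.08) = 0.5319
C = 400·0.9881·0.6480 − 380·0.9697·0.5319 = 256.1155 − 195.9977 = 60.1178

€60.12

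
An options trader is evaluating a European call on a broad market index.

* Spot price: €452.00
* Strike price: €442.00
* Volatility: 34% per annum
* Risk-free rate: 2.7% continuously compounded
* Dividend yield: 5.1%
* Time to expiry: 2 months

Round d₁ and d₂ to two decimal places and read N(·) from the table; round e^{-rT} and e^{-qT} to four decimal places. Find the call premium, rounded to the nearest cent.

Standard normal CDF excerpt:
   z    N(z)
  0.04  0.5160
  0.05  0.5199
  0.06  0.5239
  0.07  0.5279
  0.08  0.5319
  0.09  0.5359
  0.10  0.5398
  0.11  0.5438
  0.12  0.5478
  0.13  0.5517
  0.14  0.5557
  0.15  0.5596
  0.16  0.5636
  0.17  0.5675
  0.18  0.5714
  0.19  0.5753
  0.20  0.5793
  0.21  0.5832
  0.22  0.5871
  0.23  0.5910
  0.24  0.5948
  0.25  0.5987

T = 0.1667;  σ√T = 0.1388
ln(S/K) + (r − q + σ²/2)T = ln(452/442) + (0.027 − 0.051 + 0.34²/2)·0.1667 = 0.0224 + 0.0056 = 0.0280
d₁ = 0.0280 / 0.1388 = 0.2018 which rounds to 0.20
d₂ = d₁ − σ√T = 0.2018 − 0.1388 = 0.0630 which rounds to 0.06
exp(−qT) = exp(−0.051·0.1667) = 0.9915;  exp(−rT) = exp(−0.027·0.1667) = 0.9955
N(d₁) = N(0.20) = 0.5793;  N(d₂) = N(0.06) = 0.5239
C = 452·0.9915·0.5793 − 442·0.9955·0.5239 = 259.6179 − 230.5218 = 29.0962

€29.10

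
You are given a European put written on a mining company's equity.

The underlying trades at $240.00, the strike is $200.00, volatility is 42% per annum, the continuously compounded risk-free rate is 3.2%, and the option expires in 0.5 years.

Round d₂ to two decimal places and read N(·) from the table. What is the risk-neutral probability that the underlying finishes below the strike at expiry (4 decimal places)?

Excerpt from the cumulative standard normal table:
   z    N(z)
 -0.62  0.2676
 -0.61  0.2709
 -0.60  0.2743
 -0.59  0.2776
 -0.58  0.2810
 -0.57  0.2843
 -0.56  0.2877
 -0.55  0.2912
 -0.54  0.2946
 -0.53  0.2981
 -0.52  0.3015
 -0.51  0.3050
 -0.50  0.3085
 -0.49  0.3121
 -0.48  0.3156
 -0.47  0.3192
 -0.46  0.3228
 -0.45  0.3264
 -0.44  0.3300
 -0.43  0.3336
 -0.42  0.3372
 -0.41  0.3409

σ√T = 0.42·√0.5 = 0.2970
d₁ = [ln(240/200) + (0.032 + 0.42²/2)·0.5] / 0.2970 = [0.1823 + 0.0601] / 0.2970 = 0.8163 ≈ 0.82
d₂ = d₁ − σ√T = 0.8163 − 0.2970 = 0.5193 ≈ 0.52
Risk-neutral Pr[S_T < K] = N(−d₂) = N(-0.52) = 0.3015

0.3015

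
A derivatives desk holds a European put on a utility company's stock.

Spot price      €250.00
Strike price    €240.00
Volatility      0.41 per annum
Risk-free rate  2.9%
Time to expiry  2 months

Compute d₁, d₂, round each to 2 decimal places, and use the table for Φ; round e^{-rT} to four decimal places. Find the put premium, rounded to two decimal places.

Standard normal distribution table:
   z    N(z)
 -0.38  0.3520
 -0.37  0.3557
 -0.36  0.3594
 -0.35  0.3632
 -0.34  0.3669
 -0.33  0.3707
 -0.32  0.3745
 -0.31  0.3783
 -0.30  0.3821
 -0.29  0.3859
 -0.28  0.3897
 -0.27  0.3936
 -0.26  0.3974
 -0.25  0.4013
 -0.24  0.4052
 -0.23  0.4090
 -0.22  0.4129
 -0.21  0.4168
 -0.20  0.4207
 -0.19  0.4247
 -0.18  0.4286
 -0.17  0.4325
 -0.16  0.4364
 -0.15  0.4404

σ√T = 0.41 × 0.4082 = 0.1674
d₁ = [ln(250/240) + (0.029 + 0.41²/2)·0.1667] / 0.1674 = [0.0408 + 0.0188] / 0.1674 = 0.3565 ⇒ 0.36
d₂ = d₁ − σ√T = 0.3565 − 0.1674 = 0.1891 ⇒ 0.19
e^(−rT) = e^(−0.029·0.1667) = 0.9952
N(−d₂) = N(-0.19) = 0.4247;  N(−d₁) = N(-0.36) = 0.3594
P = 240·0.9952·0.4247 − 250·0.3594 = 101.4387 − 89.8500 = 11.5887

€11.59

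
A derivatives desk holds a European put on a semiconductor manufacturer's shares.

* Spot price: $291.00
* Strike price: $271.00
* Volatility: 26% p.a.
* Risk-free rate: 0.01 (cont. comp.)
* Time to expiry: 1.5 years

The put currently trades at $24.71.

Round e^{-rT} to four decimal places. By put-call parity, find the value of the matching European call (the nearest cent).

$48.75

e^(−rT) = e^(−0.01·1.5) = 0.9851
Put-call parity: C − P = S − K·e^(−rT) = 291 − 271·0.9851 = 291 − 266.9621 = 24.0379
C = P + (C − P) = 24.71 + (24.0379) = 48.7479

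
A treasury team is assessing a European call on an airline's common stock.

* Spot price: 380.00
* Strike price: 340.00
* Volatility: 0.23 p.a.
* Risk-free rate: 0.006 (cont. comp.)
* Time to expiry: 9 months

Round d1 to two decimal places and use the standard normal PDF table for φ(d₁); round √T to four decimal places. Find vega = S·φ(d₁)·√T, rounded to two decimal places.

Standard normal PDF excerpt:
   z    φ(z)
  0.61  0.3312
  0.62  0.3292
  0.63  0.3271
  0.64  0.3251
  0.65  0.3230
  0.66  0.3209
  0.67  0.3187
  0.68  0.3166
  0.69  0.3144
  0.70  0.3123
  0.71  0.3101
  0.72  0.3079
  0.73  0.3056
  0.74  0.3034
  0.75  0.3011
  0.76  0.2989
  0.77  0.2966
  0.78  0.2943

104.19

σ√T = 0.23 × 0.8660 = 0.1992
ln(S/K) + (r + σ²/2)T = ln(380/340) + (0.006 + 0.23²/2)·0.75 = 0.1112 + 0.0243 = 0.1356
d₁ = 0.1356 / 0.1992 = 0.6806 → 0.68
√T = √0.75 = 0.8660
φ(d₁) = φ(0.68) = 0.3166
vega = S·φ(d₁)·√T = 380·0.3166·0.8660 = 104.1867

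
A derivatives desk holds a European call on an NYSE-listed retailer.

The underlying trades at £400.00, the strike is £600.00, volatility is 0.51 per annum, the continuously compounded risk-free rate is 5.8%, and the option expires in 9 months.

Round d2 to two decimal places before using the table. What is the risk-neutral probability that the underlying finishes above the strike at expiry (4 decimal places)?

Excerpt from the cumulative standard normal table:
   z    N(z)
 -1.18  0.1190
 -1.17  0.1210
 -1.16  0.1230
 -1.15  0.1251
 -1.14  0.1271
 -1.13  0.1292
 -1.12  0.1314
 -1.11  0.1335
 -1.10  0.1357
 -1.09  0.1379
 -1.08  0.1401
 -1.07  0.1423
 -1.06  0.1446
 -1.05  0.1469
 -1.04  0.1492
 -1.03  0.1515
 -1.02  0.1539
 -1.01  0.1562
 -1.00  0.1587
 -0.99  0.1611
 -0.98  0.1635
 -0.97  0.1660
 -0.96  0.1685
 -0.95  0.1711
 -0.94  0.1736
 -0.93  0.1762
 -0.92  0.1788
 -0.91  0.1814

σ√T = 0.51·√0.75 = 0.4417
d₁ = [ln(400/600) + (0.058 + 0.51²/2)·0.75] / 0.4417 = [-0.4055 + 0.1410] / 0.4417 = -0.5987 which rounds to -0.60
d₂ = d₁ − σ√T = -0.5987 − 0.4417 = -1.0404 which rounds to -1.04
Pr(exercise) under Q = N(d₂) = 0.1492

0.1492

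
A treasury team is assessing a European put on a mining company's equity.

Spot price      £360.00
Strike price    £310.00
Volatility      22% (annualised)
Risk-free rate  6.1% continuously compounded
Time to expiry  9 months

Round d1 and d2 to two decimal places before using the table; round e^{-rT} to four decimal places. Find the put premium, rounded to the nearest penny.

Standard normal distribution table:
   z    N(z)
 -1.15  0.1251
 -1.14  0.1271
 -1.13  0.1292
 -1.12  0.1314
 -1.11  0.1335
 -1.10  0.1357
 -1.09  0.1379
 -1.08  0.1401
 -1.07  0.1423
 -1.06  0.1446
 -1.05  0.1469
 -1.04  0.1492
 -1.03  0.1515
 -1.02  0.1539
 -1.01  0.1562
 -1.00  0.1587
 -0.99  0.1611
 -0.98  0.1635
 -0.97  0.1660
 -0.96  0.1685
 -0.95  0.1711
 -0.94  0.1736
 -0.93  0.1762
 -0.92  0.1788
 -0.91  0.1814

£4.88

σ√T = 0.22·√0.75 = 0.1905
d₁ = [ln(360/310) + (0.061 + ½·0.22²)·0.75] / (σ√T) = (0.1495 + 0.0639) / 0.1905 = 1.1202 ⇒ 1.12
d₂ = 1.1202 − 0.1905 = 0.9297 ⇒ 0.93
e^(−rT) = e^(−0.061·0.75) = 0.9553
P = 310·0.9553·N(-0.93) − 360·N(-1.12) = 310·0.9553·0.1762 − 360·0.1314 = 52.1804 − 47.3040 = 4.8764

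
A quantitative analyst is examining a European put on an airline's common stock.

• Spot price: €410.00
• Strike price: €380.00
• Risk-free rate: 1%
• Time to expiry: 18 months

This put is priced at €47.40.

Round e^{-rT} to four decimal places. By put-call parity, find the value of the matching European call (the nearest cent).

e^(−rT) = e^(−0.01·1.5) = 0.9851
Put-call parity: C − P = S − K·e^(−rT) = 410 − 380·0.9851 = 410 − 374.3380 = 35.6620
C = P + (C − P) = 47.40 + (35.6620) = 83.0620

€83.06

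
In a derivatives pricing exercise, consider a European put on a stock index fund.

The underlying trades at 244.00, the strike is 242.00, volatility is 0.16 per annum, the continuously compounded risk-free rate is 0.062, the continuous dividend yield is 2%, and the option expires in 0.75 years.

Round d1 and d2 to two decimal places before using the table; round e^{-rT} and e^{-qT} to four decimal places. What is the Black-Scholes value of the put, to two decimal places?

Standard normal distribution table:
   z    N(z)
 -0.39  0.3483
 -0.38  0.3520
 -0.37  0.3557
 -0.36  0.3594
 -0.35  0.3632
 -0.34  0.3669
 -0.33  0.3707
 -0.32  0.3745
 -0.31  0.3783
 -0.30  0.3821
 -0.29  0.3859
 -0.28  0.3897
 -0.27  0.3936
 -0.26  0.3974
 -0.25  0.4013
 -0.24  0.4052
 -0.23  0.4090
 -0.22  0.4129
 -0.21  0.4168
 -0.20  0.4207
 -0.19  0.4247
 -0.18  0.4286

T = 0.75;  σ√T = 0.1386
d₁ = [ln(244/242) + (0.062 − 0.02 + 0.16²/2)·0.75] / 0.1386 = [0.0082 + 0.0411] / 0.1386 = 0.3560 which rounds to 0.36
d₂ = d₁ − σ√T = 0.3560 − 0.1386 = 0.2174 which rounds to 0.22
e^(−qT) = e^(−0.02·0.75) = 0.9851;  e^(−rT) = e^(−0.062·0.75) = 0.9546
P = 242·0.9546·N(-0.22) − 244·0.9851·N(-0.36) = 242·0.9546·0.4129 − 244·0.9851·0.3594 = 95.3854 − 86.3870 = 8.9984

9.00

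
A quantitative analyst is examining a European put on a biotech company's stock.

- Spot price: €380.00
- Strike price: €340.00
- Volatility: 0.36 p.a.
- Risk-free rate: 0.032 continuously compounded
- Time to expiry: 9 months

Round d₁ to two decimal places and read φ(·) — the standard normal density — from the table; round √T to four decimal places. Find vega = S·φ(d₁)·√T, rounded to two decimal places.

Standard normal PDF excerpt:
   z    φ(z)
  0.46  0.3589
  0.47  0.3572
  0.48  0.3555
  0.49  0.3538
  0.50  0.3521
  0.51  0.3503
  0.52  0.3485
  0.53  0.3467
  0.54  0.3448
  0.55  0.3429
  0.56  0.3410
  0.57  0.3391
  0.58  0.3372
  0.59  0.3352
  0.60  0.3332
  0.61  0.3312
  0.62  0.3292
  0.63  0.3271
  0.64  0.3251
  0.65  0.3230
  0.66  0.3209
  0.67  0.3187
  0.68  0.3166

110.31

σ√T = 0.36 × 0.8660 = 0.3118
d₁ = [ln(380/340) + (0.032 + 0.36²/2)·0.75] / 0.3118 = [0.1112 + 0.0726] / 0.3118 = 0.5896 ≈ 0.59
√T = √0.75 = 0.8660
φ(d₁) = φ(0.59) = 0.3352
vega = S·φ(d₁)·√T = 380·0.3352·0.8660 = 110.3076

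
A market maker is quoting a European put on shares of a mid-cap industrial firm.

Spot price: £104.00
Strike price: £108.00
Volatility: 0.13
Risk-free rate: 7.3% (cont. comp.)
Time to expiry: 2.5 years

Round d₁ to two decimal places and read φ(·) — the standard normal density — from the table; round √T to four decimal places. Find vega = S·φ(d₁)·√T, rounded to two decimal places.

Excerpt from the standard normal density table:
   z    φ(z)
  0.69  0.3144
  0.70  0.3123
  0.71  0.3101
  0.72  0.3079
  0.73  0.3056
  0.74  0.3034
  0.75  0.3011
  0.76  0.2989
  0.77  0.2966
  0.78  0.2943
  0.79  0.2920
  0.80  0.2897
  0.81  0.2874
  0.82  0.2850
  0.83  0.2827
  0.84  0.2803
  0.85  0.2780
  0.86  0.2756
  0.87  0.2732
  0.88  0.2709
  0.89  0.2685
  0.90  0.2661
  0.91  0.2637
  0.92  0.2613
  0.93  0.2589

47.26

σ√T = 0.13 × 1.5811 = 0.2055
d₁ = [ln(104/108) + (0.073 + 0.13²/2)·2.5] / 0.2055 = [-0.0377 + 0.2036] / 0.2055 = 0.8070 which rounds to 0.81
√T = √2.5 = 1.5811
φ(d₁) = φ(0.81) = 0.2874
vega = S·φ(d₁)·√T = 104·0.2874·1.5811 = 47.2584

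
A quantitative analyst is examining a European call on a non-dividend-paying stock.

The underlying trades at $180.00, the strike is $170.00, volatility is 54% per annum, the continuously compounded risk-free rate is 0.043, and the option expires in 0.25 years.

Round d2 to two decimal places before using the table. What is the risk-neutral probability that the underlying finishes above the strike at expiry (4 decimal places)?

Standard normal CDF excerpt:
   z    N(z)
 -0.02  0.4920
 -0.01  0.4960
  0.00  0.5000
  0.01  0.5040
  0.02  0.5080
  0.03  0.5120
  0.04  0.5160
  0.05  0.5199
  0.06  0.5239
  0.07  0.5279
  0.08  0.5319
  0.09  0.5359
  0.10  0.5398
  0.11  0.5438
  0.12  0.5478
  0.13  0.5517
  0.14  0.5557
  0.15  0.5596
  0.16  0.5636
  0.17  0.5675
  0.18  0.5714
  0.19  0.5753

0.5478

T = 0.25;  σ√T = 0.2700
d₁ = [ln(180/170) + (0.043 + 0.54²/2)·0.25] / 0.2700 = [0.0572 + 0.0472] / 0.2700 = 0.3865 ≈ 0.39
d₂ = d₁ − σ√T = 0.3865 − 0.2700 = 0.1165 ≈ 0.12
Risk-neutral Pr[S_T > K] = N(d₂) = N(0.12) = 0.5478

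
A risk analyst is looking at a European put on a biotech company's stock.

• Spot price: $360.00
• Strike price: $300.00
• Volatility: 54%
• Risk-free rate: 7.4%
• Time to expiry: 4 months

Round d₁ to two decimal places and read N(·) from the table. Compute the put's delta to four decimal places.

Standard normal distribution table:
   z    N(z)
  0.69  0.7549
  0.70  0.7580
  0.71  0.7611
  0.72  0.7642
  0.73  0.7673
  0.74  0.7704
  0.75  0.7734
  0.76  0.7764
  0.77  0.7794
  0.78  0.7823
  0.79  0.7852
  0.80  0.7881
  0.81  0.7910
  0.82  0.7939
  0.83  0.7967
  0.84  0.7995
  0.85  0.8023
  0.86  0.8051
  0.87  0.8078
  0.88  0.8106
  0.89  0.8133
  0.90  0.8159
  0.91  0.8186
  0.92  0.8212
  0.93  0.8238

-0.2061

σ√T = 0.54·√0.3333 = 0.3118
d₁ = [ln(360/300) + (0.074 + 0.54²/2)·0.3333] / 0.3118 = [0.1823 + 0.0733] / 0.3118 = 0.8198 → 0.82
N(d₁) = N(0.82) = 0.7939
Δ_put = N(d₁) − 1 = 0.7939 − 1 = -0.2061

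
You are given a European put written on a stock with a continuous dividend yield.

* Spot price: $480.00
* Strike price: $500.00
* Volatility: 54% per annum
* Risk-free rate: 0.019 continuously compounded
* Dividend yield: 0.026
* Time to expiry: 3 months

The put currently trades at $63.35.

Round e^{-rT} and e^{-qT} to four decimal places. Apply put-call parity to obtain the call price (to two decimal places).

$42.58

exp(−qT) = exp(−0.026·0.25) = 0.9935;  exp(−rT) = exp(−0.019·0.25) = 0.9953
Put-call parity: C − P = S·e^(−qT) − K·e^(−rT) = 480·0.9935 − 500·0.9953 = 476.8800 − 497.6500 = -20.7700
C = P + (C − P) = 63.35 + (-20.7700) = 42.5800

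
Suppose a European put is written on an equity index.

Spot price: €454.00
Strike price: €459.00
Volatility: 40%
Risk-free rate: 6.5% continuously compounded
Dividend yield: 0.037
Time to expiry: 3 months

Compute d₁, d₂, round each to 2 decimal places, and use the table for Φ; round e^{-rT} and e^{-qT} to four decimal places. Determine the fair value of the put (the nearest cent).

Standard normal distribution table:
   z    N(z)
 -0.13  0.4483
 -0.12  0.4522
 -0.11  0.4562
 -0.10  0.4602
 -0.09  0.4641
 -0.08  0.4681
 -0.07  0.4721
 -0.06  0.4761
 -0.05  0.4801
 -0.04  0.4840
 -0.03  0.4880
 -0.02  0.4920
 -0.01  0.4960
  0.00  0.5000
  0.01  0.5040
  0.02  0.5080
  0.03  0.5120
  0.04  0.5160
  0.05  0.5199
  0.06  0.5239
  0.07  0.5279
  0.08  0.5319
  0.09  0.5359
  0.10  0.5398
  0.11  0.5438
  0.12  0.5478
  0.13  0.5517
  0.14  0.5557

T = 0.25;  σ√T = 0.2000
d₁ = [ln(454/459) + (0.065 − 0.037 + 0.4²/2)·0.25] / 0.2000 = [-0.0110 + 0.0270] / 0.2000 = 0.0802 ≈ 0.08
d₂ = d₁ − σ√T = 0.0802 − 0.2000 = -0.1198 ≈ -0.12
exp(−qT) = exp(−0.037·0.25) = 0.9908;  exp(−rT) = exp(−0.065·0.25) = 0.9839
N(−d₂) = N(0.12) = 0.5478;  N(−d₁) = N(-0.08) = 0.4681
P = 459·0.9839·0.5478 − 454·0.9908·0.4681 = 247.3920 − 210.5622 = 36.8298

€36.83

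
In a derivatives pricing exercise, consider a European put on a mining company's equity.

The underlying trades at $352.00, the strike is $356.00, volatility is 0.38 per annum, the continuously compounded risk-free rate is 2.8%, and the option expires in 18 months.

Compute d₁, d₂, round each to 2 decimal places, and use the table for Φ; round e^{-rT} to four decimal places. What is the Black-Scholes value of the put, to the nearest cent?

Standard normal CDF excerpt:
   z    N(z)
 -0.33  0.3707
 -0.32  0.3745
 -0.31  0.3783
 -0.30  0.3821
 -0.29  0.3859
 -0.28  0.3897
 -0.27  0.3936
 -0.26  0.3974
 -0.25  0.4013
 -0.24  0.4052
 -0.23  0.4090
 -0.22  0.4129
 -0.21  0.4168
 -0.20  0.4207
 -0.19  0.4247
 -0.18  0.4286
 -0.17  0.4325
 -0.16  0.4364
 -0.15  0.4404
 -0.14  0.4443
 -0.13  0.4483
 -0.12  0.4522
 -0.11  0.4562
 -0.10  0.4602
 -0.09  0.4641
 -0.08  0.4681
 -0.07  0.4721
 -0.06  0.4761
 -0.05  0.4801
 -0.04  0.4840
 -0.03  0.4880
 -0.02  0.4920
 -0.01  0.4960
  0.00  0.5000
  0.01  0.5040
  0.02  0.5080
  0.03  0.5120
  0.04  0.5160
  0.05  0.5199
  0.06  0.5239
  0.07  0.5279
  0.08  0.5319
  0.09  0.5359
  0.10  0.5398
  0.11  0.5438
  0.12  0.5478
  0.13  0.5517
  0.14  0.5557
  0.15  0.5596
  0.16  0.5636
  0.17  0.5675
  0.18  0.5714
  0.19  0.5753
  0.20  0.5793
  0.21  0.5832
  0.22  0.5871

$59.23

σ√T = 0.38·√1.5 = 0.4654
d₁ = [ln(352/356) + (0.028 + 0.38²/2)·1.5] / 0.4654 = [-0.0113 + 0.1503] / 0.4654 = 0.2987 ≈ 0.30
d₂ = d₁ − σ√T = 0.2987 − 0.4654 = -0.1667 ≈ -0.17
e^(−rT) = e^(−0.028·1.5) = 0.9589
N(−d₂) = N(0.17) = 0.5675;  N(−d₁) = N(-0.30) = 0.3821
P = 356·0.9589·0.5675 − 352·0.3821 = 193.7266 − 134.4992 = 59.2274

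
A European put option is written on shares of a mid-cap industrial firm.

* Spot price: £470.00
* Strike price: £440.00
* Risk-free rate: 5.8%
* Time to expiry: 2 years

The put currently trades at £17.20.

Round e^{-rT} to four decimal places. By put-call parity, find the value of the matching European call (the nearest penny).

£95.38

exp(−rT) = exp(−0.058·2) = 0.8905
Put-call parity: C − P = S − K·e^(−rT) = 470 − 440·0.8905 = 470 − 391.8200 = 78.1800
C = P + (C − P) = 17.20 + (78.1800) = 95.3800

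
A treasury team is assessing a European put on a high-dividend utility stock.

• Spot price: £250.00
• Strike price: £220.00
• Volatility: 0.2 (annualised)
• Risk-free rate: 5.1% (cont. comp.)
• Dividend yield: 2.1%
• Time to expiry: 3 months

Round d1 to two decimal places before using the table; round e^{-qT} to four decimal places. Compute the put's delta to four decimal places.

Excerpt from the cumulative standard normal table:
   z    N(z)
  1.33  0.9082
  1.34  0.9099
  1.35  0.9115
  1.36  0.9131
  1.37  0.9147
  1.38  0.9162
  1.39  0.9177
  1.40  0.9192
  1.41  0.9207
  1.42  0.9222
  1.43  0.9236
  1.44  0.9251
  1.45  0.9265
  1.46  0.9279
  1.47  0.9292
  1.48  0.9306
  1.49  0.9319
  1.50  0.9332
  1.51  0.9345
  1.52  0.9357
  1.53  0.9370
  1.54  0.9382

-0.0804

σ√T = 0.2 × 0.5000 = 0.1000
ln(S/K) + (r − q + σ²/2)T = ln(250/220) + (0.051 − 0.021 + 0.2²/2)·0.25 = 0.1278 + 0.0125 = 0.1403
d₁ = 0.1403 / 0.1000 = 1.4033 ⇒ 1.40
N(d₁) = N(1.40) = 0.9192
Δ_put = exp(−qT)·(N(d₁) − 1) = 0.9948·(0.9192 − 1) = -0.0804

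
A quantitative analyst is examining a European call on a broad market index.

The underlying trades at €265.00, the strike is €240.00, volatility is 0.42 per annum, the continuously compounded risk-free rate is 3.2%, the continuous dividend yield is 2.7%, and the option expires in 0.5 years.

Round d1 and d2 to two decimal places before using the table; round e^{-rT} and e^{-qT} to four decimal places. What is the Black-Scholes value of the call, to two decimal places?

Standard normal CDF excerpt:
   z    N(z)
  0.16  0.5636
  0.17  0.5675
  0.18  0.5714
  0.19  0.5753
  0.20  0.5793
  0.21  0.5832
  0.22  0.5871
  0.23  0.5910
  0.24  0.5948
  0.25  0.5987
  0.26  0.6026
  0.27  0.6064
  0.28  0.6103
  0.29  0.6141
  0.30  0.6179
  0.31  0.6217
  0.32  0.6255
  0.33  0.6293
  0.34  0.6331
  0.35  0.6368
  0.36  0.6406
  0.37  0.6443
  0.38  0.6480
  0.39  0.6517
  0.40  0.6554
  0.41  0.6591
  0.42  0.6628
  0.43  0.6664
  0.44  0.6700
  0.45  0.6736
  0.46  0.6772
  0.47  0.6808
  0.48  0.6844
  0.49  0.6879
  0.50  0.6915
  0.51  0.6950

σ√T = 0.42·√0.5 = 0.2970
d₁ = [ln(265/240) + (0.032 − 0.027 + ½·0.42²)·0.5] / (σ√T) = (0.0991 + 0.0466) / 0.2970 = 0.4906 ⇒ 0.49
d₂ = 0.4906 − 0.2970 = 0.1936 ⇒ 0.19
e^(−qT) = e^(−0.027·0.5) = 0.9866;  e^(−rT) = e^(−0.032·0.5) = 0.9841
N(d₁) = N(0.49) = 0.6879;  N(d₂) = N(0.19) = 0.5753
C = 265·0.9866·0.6879 − 240·0.9841·0.5753 = 179.8508 − 135.8767 = 43.9741

€43.97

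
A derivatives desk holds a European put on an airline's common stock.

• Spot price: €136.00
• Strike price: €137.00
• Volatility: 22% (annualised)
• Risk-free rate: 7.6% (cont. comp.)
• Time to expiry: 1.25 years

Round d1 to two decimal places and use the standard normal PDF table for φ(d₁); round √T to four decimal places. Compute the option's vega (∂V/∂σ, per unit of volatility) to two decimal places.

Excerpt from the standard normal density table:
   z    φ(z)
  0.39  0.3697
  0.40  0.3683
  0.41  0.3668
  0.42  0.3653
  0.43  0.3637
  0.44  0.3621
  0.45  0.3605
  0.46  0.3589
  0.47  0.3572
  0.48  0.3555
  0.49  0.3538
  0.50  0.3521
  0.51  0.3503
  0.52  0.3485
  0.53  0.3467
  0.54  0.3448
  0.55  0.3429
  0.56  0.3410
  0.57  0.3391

54.05

σ√T = 0.22 × 1.1180 = 0.2460
ln(S/K) + (r + σ²/2)T = ln(136/137) + (0.076 + 0.22²/2)·1.25 = -0.0073 + 0.1253 = 0.1179
d₁ = 0.1179 / 0.2460 = 0.4794 ⇒ 0.48
√T = √1.25 = 1.1180
φ(d₁) = φ(0.48) = 0.3555
vega = S·φ(d₁)·√T = 136·0.3555·1.1180 = 54.0531
(Call and put vega coincide under Black-Scholes.)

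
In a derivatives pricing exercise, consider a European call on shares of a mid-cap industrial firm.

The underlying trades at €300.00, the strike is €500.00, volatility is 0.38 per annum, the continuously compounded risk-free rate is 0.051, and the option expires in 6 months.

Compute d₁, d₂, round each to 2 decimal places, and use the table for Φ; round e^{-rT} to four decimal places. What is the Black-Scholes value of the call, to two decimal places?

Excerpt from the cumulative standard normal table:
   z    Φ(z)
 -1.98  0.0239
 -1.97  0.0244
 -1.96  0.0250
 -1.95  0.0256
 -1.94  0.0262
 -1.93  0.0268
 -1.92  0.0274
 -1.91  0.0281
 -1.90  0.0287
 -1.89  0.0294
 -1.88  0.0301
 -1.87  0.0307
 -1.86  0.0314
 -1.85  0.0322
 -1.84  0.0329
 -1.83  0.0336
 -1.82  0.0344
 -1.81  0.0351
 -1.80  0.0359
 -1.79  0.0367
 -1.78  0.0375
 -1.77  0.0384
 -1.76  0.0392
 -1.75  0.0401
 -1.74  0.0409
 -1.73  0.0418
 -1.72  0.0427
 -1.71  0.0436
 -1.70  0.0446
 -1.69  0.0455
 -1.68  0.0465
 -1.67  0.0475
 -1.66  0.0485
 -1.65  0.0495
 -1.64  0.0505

€1.48

σ√T = 0.38·√0.5 = 0.2687
d₁ = [ln(300/500) + (0.051 + 0.38²/2)·0.5] / 0.2687 = [-0.5108 + 0.0616] / 0.2687 = -1.6718 ⇒ -1.67
d₂ = d₁ − σ√T = -1.6718 − 0.2687 = -1.9405 ⇒ -1.94
exp(−rT) = exp(−0.051·0.5) = 0.9748
C = 300·N(-1.67) − 500·0.9748·N(-1.94) = 300·0.0475 − 500·0.9748·0.0262 = 14.2500 − 12.7699 = 1.4801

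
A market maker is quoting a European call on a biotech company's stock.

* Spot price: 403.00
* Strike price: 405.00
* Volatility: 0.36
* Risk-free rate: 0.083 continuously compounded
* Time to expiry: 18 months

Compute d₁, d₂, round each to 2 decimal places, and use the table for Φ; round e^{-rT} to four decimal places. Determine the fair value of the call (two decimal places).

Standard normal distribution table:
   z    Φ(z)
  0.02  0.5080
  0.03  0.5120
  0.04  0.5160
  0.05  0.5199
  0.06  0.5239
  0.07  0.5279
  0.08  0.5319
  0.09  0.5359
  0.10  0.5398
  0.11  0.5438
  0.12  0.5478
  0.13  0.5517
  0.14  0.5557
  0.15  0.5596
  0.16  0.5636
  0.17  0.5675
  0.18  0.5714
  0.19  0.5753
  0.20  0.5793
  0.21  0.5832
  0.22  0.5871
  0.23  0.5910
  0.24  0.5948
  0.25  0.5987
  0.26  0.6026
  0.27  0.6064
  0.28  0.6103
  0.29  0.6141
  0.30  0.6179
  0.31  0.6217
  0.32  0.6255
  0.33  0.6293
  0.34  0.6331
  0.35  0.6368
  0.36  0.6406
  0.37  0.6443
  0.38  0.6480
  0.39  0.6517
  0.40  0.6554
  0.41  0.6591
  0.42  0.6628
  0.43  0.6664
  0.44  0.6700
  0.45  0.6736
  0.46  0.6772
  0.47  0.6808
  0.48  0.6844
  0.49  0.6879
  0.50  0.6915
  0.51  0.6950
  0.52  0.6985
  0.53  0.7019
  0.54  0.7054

T = 1.5;  σ√T = 0.4409
d₁ = [ln(403/405) + (0.083 + ½·0.36²)·1.5] / (σ√T) = (-0.0050 + 0.2217) / 0.4409 = 0.4916 ⇒ 0.49
d₂ = 0.4916 − 0.4409 = 0.0507 ⇒ 0.05
exp(−rT) = exp(−0.083·1.5) = 0.8829
N(d₁) = N(0.49) = 0.6879;  N(d₂) = N(0.05) = 0.5199
C = 403·0.6879 − 405·0.8829·0.5199 = 277.2237 − 185.9030 = 91.3207

91.32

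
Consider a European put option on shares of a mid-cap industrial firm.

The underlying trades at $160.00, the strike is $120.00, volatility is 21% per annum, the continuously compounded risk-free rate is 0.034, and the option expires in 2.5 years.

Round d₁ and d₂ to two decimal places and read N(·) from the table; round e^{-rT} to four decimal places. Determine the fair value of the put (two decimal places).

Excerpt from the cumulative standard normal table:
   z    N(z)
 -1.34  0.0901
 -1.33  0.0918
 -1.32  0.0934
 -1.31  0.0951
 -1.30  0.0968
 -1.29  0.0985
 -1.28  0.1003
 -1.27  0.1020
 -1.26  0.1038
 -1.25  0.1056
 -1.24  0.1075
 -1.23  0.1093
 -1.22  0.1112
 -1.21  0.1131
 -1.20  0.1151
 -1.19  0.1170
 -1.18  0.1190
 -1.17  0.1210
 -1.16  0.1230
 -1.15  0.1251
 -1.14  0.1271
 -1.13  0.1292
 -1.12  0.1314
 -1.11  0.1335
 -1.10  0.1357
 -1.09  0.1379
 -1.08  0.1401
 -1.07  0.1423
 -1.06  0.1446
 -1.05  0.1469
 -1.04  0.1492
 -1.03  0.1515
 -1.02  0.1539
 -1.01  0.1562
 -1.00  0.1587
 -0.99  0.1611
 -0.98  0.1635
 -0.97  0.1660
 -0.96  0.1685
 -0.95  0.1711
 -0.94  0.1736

$2.81

σ√T = 0.21 × 1.5811 = 0.3320
d₁ = [ln(160/120) + (0.034 + 0.21²/2)·2.5] / 0.3320 = [0.2877 + 0.1401] / 0.3320 = 1.2884 → 1.29
d₂ = d₁ − σ√T = 1.2884 − 0.3320 = 0.9564 → 0.96
exp(−rT) = exp(−0.034·2.5) = 0.9185
P = 120·0.9185·N(-0.96) − 160·N(-1.29) = 120·0.9185·0.1685 − 160·0.0985 = 18.5721 − 15.7600 = 2.8121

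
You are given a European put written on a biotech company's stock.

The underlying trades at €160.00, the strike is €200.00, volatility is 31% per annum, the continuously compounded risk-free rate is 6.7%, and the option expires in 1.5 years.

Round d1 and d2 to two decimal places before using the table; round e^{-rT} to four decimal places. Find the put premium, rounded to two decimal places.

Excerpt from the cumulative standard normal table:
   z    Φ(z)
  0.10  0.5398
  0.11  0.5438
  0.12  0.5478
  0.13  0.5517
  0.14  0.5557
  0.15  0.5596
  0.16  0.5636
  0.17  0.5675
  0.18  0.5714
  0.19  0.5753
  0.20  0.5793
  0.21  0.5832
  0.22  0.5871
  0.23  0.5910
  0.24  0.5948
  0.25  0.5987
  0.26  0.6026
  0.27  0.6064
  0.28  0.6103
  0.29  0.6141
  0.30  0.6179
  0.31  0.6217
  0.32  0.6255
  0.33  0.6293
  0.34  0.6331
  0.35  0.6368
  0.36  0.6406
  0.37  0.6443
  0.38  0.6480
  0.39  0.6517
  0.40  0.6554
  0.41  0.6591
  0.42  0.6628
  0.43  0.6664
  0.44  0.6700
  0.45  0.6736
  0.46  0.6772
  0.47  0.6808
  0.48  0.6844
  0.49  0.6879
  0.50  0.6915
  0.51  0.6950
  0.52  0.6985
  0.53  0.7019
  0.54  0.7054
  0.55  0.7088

σ√T = 0.31 × 1.2247 = 0.3797
d₁ = [ln(160/200) + (0.067 + ½·0.31²)·1.5] / (σ√T) = (-0.2231 + 0.1726) / 0.3797 = -0.1332 which rounds to -0.13
d₂ = -0.1332 − 0.3797 = -0.5129 which rounds to -0.51
e^(−rT) = e^(−0.067·1.5) = 0.9044
N(−d₂) = N(0.51) = 0.6950;  N(−d₁) = N(0.13) = 0.5517
P = 200·0.9044·0.6950 − 160·0.5517 = 125.7116 − 88.2720 = 37.4396

€37.44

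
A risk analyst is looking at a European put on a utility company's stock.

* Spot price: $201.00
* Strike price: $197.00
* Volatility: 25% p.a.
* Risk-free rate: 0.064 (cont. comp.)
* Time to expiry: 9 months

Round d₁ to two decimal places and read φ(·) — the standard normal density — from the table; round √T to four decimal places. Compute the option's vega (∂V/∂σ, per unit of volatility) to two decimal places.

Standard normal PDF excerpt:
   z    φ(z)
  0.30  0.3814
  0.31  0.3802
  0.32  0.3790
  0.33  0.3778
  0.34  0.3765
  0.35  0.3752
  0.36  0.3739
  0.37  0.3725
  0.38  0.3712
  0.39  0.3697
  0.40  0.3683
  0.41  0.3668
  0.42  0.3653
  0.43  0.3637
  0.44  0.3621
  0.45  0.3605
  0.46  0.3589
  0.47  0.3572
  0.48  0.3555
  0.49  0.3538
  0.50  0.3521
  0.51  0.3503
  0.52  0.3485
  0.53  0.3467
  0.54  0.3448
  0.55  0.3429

σ√T = 0.25·√0.75 = 0.2165
d₁ = [ln(201/197) + (0.064 + 0.25²/2)·0.75] / 0.2165 = [0.0201 + 0.0714] / 0.2165 = 0.4228 ≈ 0.42
√T = √0.75 = 0.8660
φ(d₁) = φ(0.42) = 0.3653
vega = S·φ(d₁)·√T = 201·0.3653·0.8660 = 63.5863
(The call has the same vega.)

63.59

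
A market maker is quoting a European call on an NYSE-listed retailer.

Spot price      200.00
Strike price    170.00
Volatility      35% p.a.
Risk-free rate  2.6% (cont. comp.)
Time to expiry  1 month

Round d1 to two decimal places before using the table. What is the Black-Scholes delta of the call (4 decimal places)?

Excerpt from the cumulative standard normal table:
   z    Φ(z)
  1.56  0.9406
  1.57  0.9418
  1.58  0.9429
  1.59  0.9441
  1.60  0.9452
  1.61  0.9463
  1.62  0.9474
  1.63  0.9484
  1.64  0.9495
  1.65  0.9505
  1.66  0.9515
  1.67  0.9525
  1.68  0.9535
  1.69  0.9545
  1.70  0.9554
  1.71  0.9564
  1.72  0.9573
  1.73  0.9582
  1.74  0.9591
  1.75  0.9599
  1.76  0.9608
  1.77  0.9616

0.9535

σ√T = 0.35·√0.08333 = 0.1010
d₁ = [ln(200/170) + (0.026 + 0.35²/2)·0.08333] / 0.1010 = [0.1625 + 0.0073] / 0.1010 = 1.6805 → 1.68
N(d₁) = N(1.68) = 0.9535
Δ_call = N(d₁) = 0.9535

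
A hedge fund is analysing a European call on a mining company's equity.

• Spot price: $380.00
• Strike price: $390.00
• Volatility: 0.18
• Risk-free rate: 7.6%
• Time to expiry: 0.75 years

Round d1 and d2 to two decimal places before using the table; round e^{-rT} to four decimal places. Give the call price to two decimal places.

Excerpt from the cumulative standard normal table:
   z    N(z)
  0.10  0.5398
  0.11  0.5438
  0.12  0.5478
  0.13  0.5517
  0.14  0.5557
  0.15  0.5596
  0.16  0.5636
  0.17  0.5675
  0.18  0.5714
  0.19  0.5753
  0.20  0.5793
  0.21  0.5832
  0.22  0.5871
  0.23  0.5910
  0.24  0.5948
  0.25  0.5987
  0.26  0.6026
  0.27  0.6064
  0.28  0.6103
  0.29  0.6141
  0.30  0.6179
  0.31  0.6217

σ√T = 0.18·√0.75 = 0.1559
d₁ = [ln(380/390) + (0.076 + 0.18²/2)·0.75] / 0.1559 = [-0.0260 + 0.0692] / 0.1559 = 0.2770 ≈ 0.28
d₂ = d₁ − σ√T = 0.2770 − 0.1559 = 0.1211 ≈ 0.12
e^(−rT) = e^(−0.076·0.75) = 0.9446
N(d₁) = N(0.28) = 0.6103;  N(d₂) = N(0.12) = 0.5478
C = 380·0.6103 − 390·0.9446·0.5478 = 231.9140 − 201.8062 = 30.1078

$30.11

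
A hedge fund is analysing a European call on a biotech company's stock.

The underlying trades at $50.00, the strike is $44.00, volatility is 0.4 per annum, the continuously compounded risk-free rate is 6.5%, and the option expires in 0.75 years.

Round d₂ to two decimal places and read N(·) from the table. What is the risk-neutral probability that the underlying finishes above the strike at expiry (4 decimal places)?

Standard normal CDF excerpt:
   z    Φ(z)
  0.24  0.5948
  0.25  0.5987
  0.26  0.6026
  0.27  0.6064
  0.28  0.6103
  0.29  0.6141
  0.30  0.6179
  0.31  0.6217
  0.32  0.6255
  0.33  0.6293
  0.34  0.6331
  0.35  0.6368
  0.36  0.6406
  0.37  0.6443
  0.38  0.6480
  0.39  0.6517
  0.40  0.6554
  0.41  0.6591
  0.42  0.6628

0.6331

σ√T = 0.4·√0.75 = 0.3464
ln(S/K) + (r + σ²/2)T = ln(50/44) + (0.065 + 0.4²/2)·0.75 = 0.1278 + 0.1088 = 0.2366
d₁ = 0.2366 / 0.3464 = 0.6830 which rounds to 0.68
d₂ = d₁ − σ√T = 0.6830 − 0.3464 = 0.3365 which rounds to 0.34
Pr(exercise) under Q = N(d₂) = 0.6331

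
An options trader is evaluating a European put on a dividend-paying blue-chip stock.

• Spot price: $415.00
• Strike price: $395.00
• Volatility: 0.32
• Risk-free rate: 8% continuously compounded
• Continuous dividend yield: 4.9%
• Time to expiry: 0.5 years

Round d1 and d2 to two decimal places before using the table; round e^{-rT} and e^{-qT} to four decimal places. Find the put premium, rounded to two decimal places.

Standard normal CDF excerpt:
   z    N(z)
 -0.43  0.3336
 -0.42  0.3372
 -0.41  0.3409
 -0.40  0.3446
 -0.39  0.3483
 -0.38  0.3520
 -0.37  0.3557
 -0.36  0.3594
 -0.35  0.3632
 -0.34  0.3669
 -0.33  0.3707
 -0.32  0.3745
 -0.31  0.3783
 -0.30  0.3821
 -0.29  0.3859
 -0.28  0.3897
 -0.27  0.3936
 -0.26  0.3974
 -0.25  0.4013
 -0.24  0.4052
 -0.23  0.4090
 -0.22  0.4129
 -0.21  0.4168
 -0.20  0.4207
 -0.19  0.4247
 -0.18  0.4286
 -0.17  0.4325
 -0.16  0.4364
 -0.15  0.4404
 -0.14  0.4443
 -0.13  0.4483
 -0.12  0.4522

σ√T = 0.32 × 0.7071 = 0.2263
d₁ = [ln(415/395) + (0.08 − 0.049 + 0.32²/2)·0.5] / 0.2263 = [0.0494 + 0.0411] / 0.2263 = 0.3999 ⇒ 0.40
d₂ = d₁ − σ√T = 0.3999 − 0.2263 = 0.1737 ⇒ 0.17
e^(−qT) = e^(−0.049·0.5) = 0.9758;  e^(−rT) = e^(−0.08·0.5) = 0.9608
P = 395·0.9608·N(-0.17) − 415·0.9758·N(-0.40) = 395·0.9608·0.4325 − 415·0.9758·0.3446 = 164.1407 − 139.5482 = 24.5925

$24.59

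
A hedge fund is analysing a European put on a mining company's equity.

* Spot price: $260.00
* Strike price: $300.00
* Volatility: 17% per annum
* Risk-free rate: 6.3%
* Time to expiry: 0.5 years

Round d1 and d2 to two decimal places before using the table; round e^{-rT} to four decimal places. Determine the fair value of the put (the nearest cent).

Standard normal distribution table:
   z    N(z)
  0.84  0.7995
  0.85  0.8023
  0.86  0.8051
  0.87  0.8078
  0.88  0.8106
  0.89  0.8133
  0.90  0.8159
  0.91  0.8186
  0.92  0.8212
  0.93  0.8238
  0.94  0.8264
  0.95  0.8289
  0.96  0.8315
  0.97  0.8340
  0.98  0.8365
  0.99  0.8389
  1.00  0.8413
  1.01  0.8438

$33.84

σ√T = 0.17 × 0.7071 = 0.1202
d₁ = [ln(260/300) + (0.063 + 0.17²/2)·0.5] / 0.1202 = [-0.1431 + 0.0387] / 0.1202 = -0.8683 → -0.87
d₂ = d₁ − σ√T = -0.8683 − 0.1202 = -0.9885 → -0.99
e^(−rT) = e^(−0.063·0.5) = 0.9690
N(−d₂) = N(0.99) = 0.8389;  N(−d₁) = N(0.87) = 0.8078
P = 300·0.9690·0.8389 − 260·0.8078 = 243.8682 − 210.0280 = 33.8402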